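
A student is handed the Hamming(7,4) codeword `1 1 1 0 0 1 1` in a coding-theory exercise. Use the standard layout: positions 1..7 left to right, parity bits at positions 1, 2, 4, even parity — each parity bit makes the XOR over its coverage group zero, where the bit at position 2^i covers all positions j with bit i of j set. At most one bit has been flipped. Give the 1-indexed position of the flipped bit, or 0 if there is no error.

1

s1: b1⊕b3⊕b5⊕b7 = 1⊕1⊕0⊕1 = 1
s2: b2⊕b3⊕b6⊕b7 = 1⊕1⊕1⊕1 = 0
s4: b4⊕b5⊕b6⊕b7 = 0⊕0⊕1⊕1 = 0
Syndrome (s4...s1) = 001 → position 1.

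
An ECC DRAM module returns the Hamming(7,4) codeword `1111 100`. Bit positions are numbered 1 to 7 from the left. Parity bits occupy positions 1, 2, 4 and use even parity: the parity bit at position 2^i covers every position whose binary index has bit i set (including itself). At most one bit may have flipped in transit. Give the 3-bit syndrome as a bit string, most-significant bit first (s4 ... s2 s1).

001

s1: b1⊕b3⊕b5⊕b7 = 1⊕1⊕1⊕0 = 1
s2: b2⊕b3⊕b6⊕b7 = 1⊕1⊕0⊕0 = 0
s4: b4⊕b5⊕b6⊕b7 = 1⊕1⊕0⊕0 = 0
Syndrome (s4...s1) = 001 → position 1.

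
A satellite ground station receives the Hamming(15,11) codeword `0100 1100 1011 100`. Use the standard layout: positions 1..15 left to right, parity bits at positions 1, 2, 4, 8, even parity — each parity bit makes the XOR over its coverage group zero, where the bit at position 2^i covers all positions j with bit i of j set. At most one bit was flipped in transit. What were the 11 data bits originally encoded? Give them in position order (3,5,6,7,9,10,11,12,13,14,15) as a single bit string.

01101011100

s1: b1⊕b3⊕b5⊕b7⊕b9⊕b11⊕b13⊕b15 = 0⊕0⊕1⊕0⊕1⊕1⊕1⊕0 = 0
s2: b2⊕b3⊕b6⊕b7⊕b10⊕b11⊕b14⊕b15 = 1⊕0⊕1⊕0⊕0⊕1⊕0⊕0 = 1
s4: b4⊕b5⊕b6⊕b7⊕b12⊕b13⊕b14⊕b15 = 0⊕1⊕1⊕0⊕1⊕1⊕0⊕0 = 0
s8: b8⊕b9⊕b10⊕b11⊕b12⊕b13⊕b14⊕b15 = 0⊕1⊕0⊕1⊕1⊕1⊕0⊕0 = 0
Syndrome (s8...s1) = 0010 → position 2.
Flip bit 2: corrected codeword = 000011001011100
Data bits at positions 3,5,6,7,9,10,11,12,13,14,15: 01101011100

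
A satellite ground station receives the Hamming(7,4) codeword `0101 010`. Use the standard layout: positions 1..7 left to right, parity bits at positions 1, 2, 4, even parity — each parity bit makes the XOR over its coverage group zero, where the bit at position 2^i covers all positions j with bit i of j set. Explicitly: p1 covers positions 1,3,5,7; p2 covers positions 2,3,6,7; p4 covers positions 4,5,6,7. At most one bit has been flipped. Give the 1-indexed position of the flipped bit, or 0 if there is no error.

s1: b1⊕b3⊕b5⊕b7 = 0⊕0⊕0⊕0 = 0
s2: b2⊕b3⊕b6⊕b7 = 1⊕0⊕1⊕0 = 0
s4: b4⊕b5⊕b6⊕b7 = 1⊕0⊕1⊕0 = 0
Syndrome (s4...s1) = 000 → position 0 (no error).

0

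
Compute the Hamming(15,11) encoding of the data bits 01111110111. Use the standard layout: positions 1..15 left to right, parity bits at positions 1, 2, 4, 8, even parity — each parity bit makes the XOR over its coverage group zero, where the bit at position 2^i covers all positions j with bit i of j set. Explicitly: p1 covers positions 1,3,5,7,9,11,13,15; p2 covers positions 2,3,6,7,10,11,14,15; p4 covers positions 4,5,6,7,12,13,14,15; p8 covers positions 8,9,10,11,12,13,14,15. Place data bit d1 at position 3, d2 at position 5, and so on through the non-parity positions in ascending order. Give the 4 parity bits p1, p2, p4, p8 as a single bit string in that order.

Place data bits at non-power-of-two positions: b3=0, b5=1, b6=1, b7=1, b9=1, b10=1, b11=1, b12=0, b13=1, b14=1, b15=1.
p1 = XOR of data positions {3,5,7,9,11,13,15} = 0⊕1⊕1⊕1⊕1⊕1⊕1 = 0
p2 = XOR of data positions {3,6,7,10,11,14,15} = 0⊕1⊕1⊕1⊕1⊕1⊕1 = 0
p4 = XOR of data positions {5,6,7,12,13,14,15} = 1⊕1⊕1⊕0⊕1⊕1⊕1 = 0
p8 = XOR of data positions {9,10,11,12,13,14,15} = 1⊕1⊕1⊕0⊕1⊕1⊕1 = 0
Parity bits p1,p2,p4,p8 = 0000

0000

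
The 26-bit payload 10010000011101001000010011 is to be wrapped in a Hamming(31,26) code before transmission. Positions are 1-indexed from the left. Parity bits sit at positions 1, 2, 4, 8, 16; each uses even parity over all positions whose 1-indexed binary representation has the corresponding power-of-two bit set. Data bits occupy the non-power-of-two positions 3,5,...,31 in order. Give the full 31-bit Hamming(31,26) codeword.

1110001100000110101001000010011

Place data bits at non-power-of-two positions: b3=1, b5=0, b6=0, b7=1, b9=0, b10=0, b11=0, b12=0, b13=0, b14=1, b15=1, b17=1, b18=0, b19=1, b20=0, b21=0, b22=1, b23=0, b24=0, b25=0, b26=0, b27=1, b28=0, b29=0, b30=1, b31=1.
p1 = XOR of data positions {3,5,7,9,11,13,15,17,19,21,23,25,27,29,31} = 1⊕0⊕1⊕0⊕0⊕0⊕1⊕1⊕1⊕0⊕0⊕0⊕1⊕0⊕1 = 1
p2 = XOR of data positions {3,6,7,10,11,14,15,18,19,22,23,26,27,30,31} = 1⊕0⊕1⊕0⊕0⊕1⊕1⊕0⊕1⊕1⊕0⊕0⊕1⊕1⊕1 = 1
p4 = XOR of data positions {5,6,7,12,13,14,15,20,21,22,23,28,29,30,31} = 0⊕0⊕1⊕0⊕0⊕1⊕1⊕0⊕0⊕1⊕0⊕0⊕0⊕1⊕1 = 0
p8 = XOR of data positions {9,10,11,12,13,14,15,24,25,26,27,28,29,30,31} = 0⊕0⊕0⊕0⊕0⊕1⊕1⊕0⊕0⊕0⊕1⊕0⊕0⊕1⊕1 = 1
p16 = XOR of data positions {17,18,19,20,21,22,23,24,25,26,27,28,29,30,31} = 1⊕0⊕1⊕0⊕0⊕1⊕0⊕0⊕0⊕0⊕1⊕0⊕0⊕1⊕1 = 0
Codeword b1..b31 = 1110001100000110101001000010011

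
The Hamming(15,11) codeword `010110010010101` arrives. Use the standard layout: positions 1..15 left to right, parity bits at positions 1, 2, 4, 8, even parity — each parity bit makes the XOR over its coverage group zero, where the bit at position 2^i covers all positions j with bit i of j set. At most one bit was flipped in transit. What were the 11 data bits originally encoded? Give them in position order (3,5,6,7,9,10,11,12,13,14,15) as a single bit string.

01000010101

s1: b1⊕b3⊕b5⊕b7⊕b9⊕b11⊕b13⊕b15 = 0⊕0⊕1⊕0⊕0⊕1⊕1⊕1 = 0
s2: b2⊕b3⊕b6⊕b7⊕b10⊕b11⊕b14⊕b15 = 1⊕0⊕0⊕0⊕0⊕1⊕0⊕1 = 1
s4: b4⊕b5⊕b6⊕b7⊕b12⊕b13⊕b14⊕b15 = 1⊕1⊕0⊕0⊕0⊕1⊕0⊕1 = 0
s8: b8⊕b9⊕b10⊕b11⊕b12⊕b13⊕b14⊕b15 = 1⊕0⊕0⊕1⊕0⊕1⊕0⊕1 = 0
Syndrome (s8...s1) = 0010 → position 2.
Flip bit 2: corrected codeword = 000110010010101
Data bits at positions 3,5,6,7,9,10,11,12,13,14,15: 01000010101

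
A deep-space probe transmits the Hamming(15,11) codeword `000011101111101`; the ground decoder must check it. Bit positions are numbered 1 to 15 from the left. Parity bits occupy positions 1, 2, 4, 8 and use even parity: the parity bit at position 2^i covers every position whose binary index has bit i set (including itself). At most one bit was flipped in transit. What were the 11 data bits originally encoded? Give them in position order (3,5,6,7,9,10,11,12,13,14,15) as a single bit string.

s1: b1⊕b3⊕b5⊕b7⊕b9⊕b11⊕b13⊕b15 = 0⊕0⊕1⊕1⊕1⊕1⊕1⊕1 = 0
s2: b2⊕b3⊕b6⊕b7⊕b10⊕b11⊕b14⊕b15 = 0⊕0⊕1⊕1⊕1⊕1⊕0⊕1 = 1
s4: b4⊕b5⊕b6⊕b7⊕b12⊕b13⊕b14⊕b15 = 0⊕1⊕1⊕1⊕1⊕1⊕0⊕1 = 0
s8: b8⊕b9⊕b10⊕b11⊕b12⊕b13⊕b14⊕b15 = 0⊕1⊕1⊕1⊕1⊕1⊕0⊕1 = 0
Syndrome (s8...s1) = 0010 → position 2.
Flip bit 2: corrected codeword = 010011101111101
Data bits at positions 3,5,6,7,9,10,11,12,13,14,15: 01111111101

01111111101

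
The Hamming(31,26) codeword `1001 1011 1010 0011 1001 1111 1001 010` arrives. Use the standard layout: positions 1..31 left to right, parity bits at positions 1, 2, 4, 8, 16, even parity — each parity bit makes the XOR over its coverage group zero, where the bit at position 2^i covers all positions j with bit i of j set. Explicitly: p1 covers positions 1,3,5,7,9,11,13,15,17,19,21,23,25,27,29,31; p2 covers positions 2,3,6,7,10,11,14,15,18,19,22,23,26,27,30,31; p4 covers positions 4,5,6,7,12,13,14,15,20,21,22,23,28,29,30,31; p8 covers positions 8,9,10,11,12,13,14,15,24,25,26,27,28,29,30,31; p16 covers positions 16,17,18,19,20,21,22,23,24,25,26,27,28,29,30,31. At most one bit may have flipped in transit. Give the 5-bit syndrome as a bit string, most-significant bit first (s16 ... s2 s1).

s1: b1⊕b3⊕b5⊕b7⊕b9⊕b11⊕b13⊕b15⊕b17⊕b19⊕b21⊕b23⊕b25⊕b27⊕b29⊕b31 = 1⊕0⊕1⊕1⊕1⊕1⊕0⊕1⊕1⊕0⊕1⊕1⊕1⊕0⊕0⊕0 = 0
s2: b2⊕b3⊕b6⊕b7⊕b10⊕b11⊕b14⊕b15⊕b18⊕b19⊕b22⊕b23⊕b26⊕b27⊕b30⊕b31 = 0⊕0⊕0⊕1⊕0⊕1⊕0⊕1⊕0⊕0⊕1⊕1⊕0⊕0⊕1⊕0 = 0
s4: b4⊕b5⊕b6⊕b7⊕b12⊕b13⊕b14⊕b15⊕b20⊕b21⊕b22⊕b23⊕b28⊕b29⊕b30⊕b31 = 1⊕1⊕0⊕1⊕0⊕0⊕0⊕1⊕1⊕1⊕1⊕1⊕1⊕0⊕1⊕0 = 0
s8: b8⊕b9⊕b10⊕b11⊕b12⊕b13⊕b14⊕b15⊕b24⊕b25⊕b26⊕b27⊕b28⊕b29⊕b30⊕b31 = 1⊕1⊕0⊕1⊕0⊕0⊕0⊕1⊕1⊕1⊕0⊕0⊕1⊕0⊕1⊕0 = 0
s16: b16⊕b17⊕b18⊕b19⊕b20⊕b21⊕b22⊕b23⊕b24⊕b25⊕b26⊕b27⊕b28⊕b29⊕b30⊕b31 = 1⊕1⊕0⊕0⊕1⊕1⊕1⊕1⊕1⊕1⊕0⊕0⊕1⊕0⊕1⊕0 = 0
Syndrome (s16...s1) = 00000 → position 0 (no error).

00000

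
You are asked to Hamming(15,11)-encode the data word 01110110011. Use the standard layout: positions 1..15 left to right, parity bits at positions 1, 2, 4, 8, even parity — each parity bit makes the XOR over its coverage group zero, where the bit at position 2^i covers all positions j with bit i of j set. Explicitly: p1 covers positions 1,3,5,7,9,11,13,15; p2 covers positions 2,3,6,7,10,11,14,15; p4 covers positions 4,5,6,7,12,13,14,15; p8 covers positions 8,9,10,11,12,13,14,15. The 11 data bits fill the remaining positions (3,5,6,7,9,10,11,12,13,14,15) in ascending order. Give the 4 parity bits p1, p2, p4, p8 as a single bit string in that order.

0010

Place data bits at non-power-of-two positions: b3=0, b5=1, b6=1, b7=1, b9=0, b10=1, b11=1, b12=0, b13=0, b14=1, b15=1.
p1 = XOR of data positions {3,5,7,9,11,13,15} = 0⊕1⊕1⊕0⊕1⊕0⊕1 = 0
p2 = XOR of data positions {3,6,7,10,11,14,15} = 0⊕1⊕1⊕1⊕1⊕1⊕1 = 0
p4 = XOR of data positions {5,6,7,12,13,14,15} = 1⊕1⊕1⊕0⊕0⊕1⊕1 = 1
p8 = XOR of data positions {9,10,11,12,13,14,15} = 0⊕1⊕1⊕0⊕0⊕1⊕1 = 0
Parity bits p1,p2,p4,p8 = 0010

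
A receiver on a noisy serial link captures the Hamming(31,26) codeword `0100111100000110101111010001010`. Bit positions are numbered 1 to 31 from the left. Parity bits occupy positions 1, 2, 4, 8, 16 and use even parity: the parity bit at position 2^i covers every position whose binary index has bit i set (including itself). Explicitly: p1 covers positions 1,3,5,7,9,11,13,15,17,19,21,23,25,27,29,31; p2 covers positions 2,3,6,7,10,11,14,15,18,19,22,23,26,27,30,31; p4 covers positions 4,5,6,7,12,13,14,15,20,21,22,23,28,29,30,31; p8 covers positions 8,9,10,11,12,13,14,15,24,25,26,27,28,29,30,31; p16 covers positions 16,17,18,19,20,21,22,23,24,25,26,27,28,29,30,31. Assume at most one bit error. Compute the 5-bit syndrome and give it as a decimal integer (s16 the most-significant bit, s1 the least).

0

s1: b1⊕b3⊕b5⊕b7⊕b9⊕b11⊕b13⊕b15⊕b17⊕b19⊕b21⊕b23⊕b25⊕b27⊕b29⊕b31 = 0⊕0⊕1⊕1⊕0⊕0⊕0⊕1⊕1⊕1⊕1⊕0⊕0⊕0⊕0⊕0 = 0
s2: b2⊕b3⊕b6⊕b7⊕b10⊕b11⊕b14⊕b15⊕b18⊕b19⊕b22⊕b23⊕b26⊕b27⊕b30⊕b31 = 1⊕0⊕1⊕1⊕0⊕0⊕1⊕1⊕0⊕1⊕1⊕0⊕0⊕0⊕1⊕0 = 0
s4: b4⊕b5⊕b6⊕b7⊕b12⊕b13⊕b14⊕b15⊕b20⊕b21⊕b22⊕b23⊕b28⊕b29⊕b30⊕b31 = 0⊕1⊕1⊕1⊕0⊕0⊕1⊕1⊕1⊕1⊕1⊕0⊕1⊕0⊕1⊕0 = 0
s8: b8⊕b9⊕b10⊕b11⊕b12⊕b13⊕b14⊕b15⊕b24⊕b25⊕b26⊕b27⊕b28⊕b29⊕b30⊕b31 = 1⊕0⊕0⊕0⊕0⊕0⊕1⊕1⊕1⊕0⊕0⊕0⊕1⊕0⊕1⊕0 = 0
s16: b16⊕b17⊕b18⊕b19⊕b20⊕b21⊕b22⊕b23⊕b24⊕b25⊕b26⊕b27⊕b28⊕b29⊕b30⊕b31 = 0⊕1⊕0⊕1⊕1⊕1⊕1⊕0⊕1⊕0⊕0⊕0⊕1⊕0⊕1⊕0 = 0
Syndrome (s16...s1) = 00000 → position 0 (no error).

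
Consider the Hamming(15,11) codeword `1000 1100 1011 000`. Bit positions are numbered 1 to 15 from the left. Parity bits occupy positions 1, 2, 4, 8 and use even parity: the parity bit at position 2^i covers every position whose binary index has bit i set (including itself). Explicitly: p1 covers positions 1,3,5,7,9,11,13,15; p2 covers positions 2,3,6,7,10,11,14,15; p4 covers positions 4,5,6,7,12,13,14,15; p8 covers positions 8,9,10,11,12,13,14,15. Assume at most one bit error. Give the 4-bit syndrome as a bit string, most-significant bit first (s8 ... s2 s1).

s1: b1⊕b3⊕b5⊕b7⊕b9⊕b11⊕b13⊕b15 = 1⊕0⊕1⊕0⊕1⊕1⊕0⊕0 = 0
s2: b2⊕b3⊕b6⊕b7⊕b10⊕b11⊕b14⊕b15 = 0⊕0⊕1⊕0⊕0⊕1⊕0⊕0 = 0
s4: b4⊕b5⊕b6⊕b7⊕b12⊕b13⊕b14⊕b15 = 0⊕1⊕1⊕0⊕1⊕0⊕0⊕0 = 1
s8: b8⊕b9⊕b10⊕b11⊕b12⊕b13⊕b14⊕b15 = 0⊕1⊕0⊕1⊕1⊕0⊕0⊕0 = 1
Syndrome (s8...s1) = 1100 → position 12.

1100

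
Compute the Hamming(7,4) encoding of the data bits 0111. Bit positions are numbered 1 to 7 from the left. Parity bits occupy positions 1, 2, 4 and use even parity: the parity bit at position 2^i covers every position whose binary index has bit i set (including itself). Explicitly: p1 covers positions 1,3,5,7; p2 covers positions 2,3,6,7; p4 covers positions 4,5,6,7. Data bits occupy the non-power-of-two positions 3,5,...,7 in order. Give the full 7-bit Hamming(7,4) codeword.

Place data bits at non-power-of-two positions: b3=0, b5=1, b6=1, b7=1.
p1 = XOR of data positions {3,5,7} = 0⊕1⊕1 = 0
p2 = XOR of data positions {3,6,7} = 0⊕1⊕1 = 0
p4 = XOR of data positions {5,6,7} = 1⊕1⊕1 = 1
Codeword b1..b7 = 0001111

0001111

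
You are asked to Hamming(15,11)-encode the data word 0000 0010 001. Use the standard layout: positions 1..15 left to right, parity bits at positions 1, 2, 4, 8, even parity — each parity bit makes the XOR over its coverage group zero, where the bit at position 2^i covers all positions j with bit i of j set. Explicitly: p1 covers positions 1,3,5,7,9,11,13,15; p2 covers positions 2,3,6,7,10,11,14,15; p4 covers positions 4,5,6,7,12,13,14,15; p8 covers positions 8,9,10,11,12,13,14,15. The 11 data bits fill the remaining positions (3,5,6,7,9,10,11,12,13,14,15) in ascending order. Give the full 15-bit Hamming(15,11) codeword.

Place data bits at non-power-of-two positions: b3=0, b5=0, b6=0, b7=0, b9=0, b10=0, b11=1, b12=0, b13=0, b14=0, b15=1.
p1 = XOR of data positions {3,5,7,9,11,13,15} = 0⊕0⊕0⊕0⊕1⊕0⊕1 = 0
p2 = XOR of data positions {3,6,7,10,11,14,15} = 0⊕0⊕0⊕0⊕1⊕0⊕1 = 0
p4 = XOR of data positions {5,6,7,12,13,14,15} = 0⊕0⊕0⊕0⊕0⊕0⊕1 = 1
p8 = XOR of data positions {9,10,11,12,13,14,15} = 0⊕0⊕1⊕0⊕0⊕0⊕1 = 0
Codeword b1..b15 = 000100000010001

000100000010001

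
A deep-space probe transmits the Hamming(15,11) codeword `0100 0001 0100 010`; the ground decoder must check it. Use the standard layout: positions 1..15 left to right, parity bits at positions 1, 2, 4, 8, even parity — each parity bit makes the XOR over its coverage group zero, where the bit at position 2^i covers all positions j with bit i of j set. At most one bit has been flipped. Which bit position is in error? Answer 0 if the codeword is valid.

s1: b1⊕b3⊕b5⊕b7⊕b9⊕b11⊕b13⊕b15 = 0⊕0⊕0⊕0⊕0⊕0⊕0⊕0 = 0
s2: b2⊕b3⊕b6⊕b7⊕b10⊕b11⊕b14⊕b15 = 1⊕0⊕0⊕0⊕1⊕0⊕1⊕0 = 1
s4: b4⊕b5⊕b6⊕b7⊕b12⊕b13⊕b14⊕b15 = 0⊕0⊕0⊕0⊕0⊕0⊕1⊕0 = 1
s8: b8⊕b9⊕b10⊕b11⊕b12⊕b13⊕b14⊕b15 = 1⊕0⊕1⊕0⊕0⊕0⊕1⊕0 = 1
Syndrome (s8...s1) = 1110 → position 14.

14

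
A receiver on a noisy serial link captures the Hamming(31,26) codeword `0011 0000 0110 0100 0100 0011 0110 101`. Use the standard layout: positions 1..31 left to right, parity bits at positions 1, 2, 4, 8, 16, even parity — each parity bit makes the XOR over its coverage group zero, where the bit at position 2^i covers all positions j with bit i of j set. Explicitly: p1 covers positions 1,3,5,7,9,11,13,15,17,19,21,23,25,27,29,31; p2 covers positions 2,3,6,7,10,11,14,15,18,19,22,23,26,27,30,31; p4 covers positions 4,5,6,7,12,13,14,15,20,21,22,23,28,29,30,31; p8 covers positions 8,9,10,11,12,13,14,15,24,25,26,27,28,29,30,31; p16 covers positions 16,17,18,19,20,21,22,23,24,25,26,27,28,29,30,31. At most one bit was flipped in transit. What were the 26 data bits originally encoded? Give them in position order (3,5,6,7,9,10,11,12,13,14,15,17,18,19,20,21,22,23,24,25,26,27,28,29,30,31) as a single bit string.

s1: b1⊕b3⊕b5⊕b7⊕b9⊕b11⊕b13⊕b15⊕b17⊕b19⊕b21⊕b23⊕b25⊕b27⊕b29⊕b31 = 0⊕1⊕0⊕0⊕0⊕1⊕0⊕0⊕0⊕0⊕0⊕1⊕0⊕1⊕1⊕1 = 0
s2: b2⊕b3⊕b6⊕b7⊕b10⊕b11⊕b14⊕b15⊕b18⊕b19⊕b22⊕b23⊕b26⊕b27⊕b30⊕b31 = 0⊕1⊕0⊕0⊕1⊕1⊕1⊕0⊕1⊕0⊕0⊕1⊕1⊕1⊕0⊕1 = 1
s4: b4⊕b5⊕b6⊕b7⊕b12⊕b13⊕b14⊕b15⊕b20⊕b21⊕b22⊕b23⊕b28⊕b29⊕b30⊕b31 = 1⊕0⊕0⊕0⊕0⊕0⊕1⊕0⊕0⊕0⊕0⊕1⊕0⊕1⊕0⊕1 = 1
s8: b8⊕b9⊕b10⊕b11⊕b12⊕b13⊕b14⊕b15⊕b24⊕b25⊕b26⊕b27⊕b28⊕b29⊕b30⊕b31 = 0⊕0⊕1⊕1⊕0⊕0⊕1⊕0⊕1⊕0⊕1⊕1⊕0⊕1⊕0⊕1 = 0
s16: b16⊕b17⊕b18⊕b19⊕b20⊕b21⊕b22⊕b23⊕b24⊕b25⊕b26⊕b27⊕b28⊕b29⊕b30⊕b31 = 0⊕0⊕1⊕0⊕0⊕0⊕0⊕1⊕1⊕0⊕1⊕1⊕0⊕1⊕0⊕1 = 1
Syndrome (s16...s1) = 10110 → position 22.
Flip bit 22: corrected codeword = 0011000001100100010001110110101
Data bits at positions 3,5,6,7,9,10,11,12,13,14,15,17,18,19,20,21,22,23,24,25,26,27,28,29,30,31: 10000110010010001110110101

10000110010010001110110101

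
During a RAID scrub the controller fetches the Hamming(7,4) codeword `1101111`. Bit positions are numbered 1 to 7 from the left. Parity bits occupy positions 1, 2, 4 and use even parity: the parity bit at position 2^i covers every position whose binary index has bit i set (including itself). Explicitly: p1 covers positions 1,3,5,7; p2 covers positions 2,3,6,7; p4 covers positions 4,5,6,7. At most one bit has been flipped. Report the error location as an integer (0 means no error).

3

s1: b1⊕b3⊕b5⊕b7 = 1⊕0⊕1⊕1 = 1
s2: b2⊕b3⊕b6⊕b7 = 1⊕0⊕1⊕1 = 1
s4: b4⊕b5⊕b6⊕b7 = 1⊕1⊕1⊕1 = 0
Syndrome (s4...s1) = 011 → position 3.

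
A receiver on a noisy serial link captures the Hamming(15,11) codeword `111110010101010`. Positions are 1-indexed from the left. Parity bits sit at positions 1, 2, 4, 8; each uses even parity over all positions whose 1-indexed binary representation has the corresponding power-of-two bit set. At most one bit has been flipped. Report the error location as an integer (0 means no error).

1

s1: b1⊕b3⊕b5⊕b7⊕b9⊕b11⊕b13⊕b15 = 1⊕1⊕1⊕0⊕0⊕0⊕0⊕0 = 1
s2: b2⊕b3⊕b6⊕b7⊕b10⊕b11⊕b14⊕b15 = 1⊕1⊕0⊕0⊕1⊕0⊕1⊕0 = 0
s4: b4⊕b5⊕b6⊕b7⊕b12⊕b13⊕b14⊕b15 = 1⊕1⊕0⊕0⊕1⊕0⊕1⊕0 = 0
s8: b8⊕b9⊕b10⊕b11⊕b12⊕b13⊕b14⊕b15 = 1⊕0⊕1⊕0⊕1⊕0⊕1⊕0 = 0
Syndrome (s8...s1) = 0001 → position 1.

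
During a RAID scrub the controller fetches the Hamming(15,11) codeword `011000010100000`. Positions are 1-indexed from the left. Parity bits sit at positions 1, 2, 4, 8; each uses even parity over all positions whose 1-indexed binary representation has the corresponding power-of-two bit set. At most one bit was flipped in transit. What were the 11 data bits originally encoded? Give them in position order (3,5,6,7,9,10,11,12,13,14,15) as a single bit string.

s1: b1⊕b3⊕b5⊕b7⊕b9⊕b11⊕b13⊕b15 = 0⊕1⊕0⊕0⊕0⊕0⊕0⊕0 = 1
s2: b2⊕b3⊕b6⊕b7⊕b10⊕b11⊕b14⊕b15 = 1⊕1⊕0⊕0⊕1⊕0⊕0⊕0 = 1
s4: b4⊕b5⊕b6⊕b7⊕b12⊕b13⊕b14⊕b15 = 0⊕0⊕0⊕0⊕0⊕0⊕0⊕0 = 0
s8: b8⊕b9⊕b10⊕b11⊕b12⊕b13⊕b14⊕b15 = 1⊕0⊕1⊕0⊕0⊕0⊕0⊕0 = 0
Syndrome (s8...s1) = 0011 → position 3.
Flip bit 3: corrected codeword = 010000010100000
Data bits at positions 3,5,6,7,9,10,11,12,13,14,15: 00000100000

00000100000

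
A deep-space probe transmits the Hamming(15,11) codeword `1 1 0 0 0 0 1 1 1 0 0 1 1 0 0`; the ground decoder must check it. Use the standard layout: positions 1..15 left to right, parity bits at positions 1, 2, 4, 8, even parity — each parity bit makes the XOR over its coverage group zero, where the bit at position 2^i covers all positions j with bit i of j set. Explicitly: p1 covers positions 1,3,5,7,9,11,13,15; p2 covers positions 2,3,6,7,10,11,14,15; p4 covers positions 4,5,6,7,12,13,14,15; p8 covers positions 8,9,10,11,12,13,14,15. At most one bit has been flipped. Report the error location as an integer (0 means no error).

4

s1: b1⊕b3⊕b5⊕b7⊕b9⊕b11⊕b13⊕b15 = 1⊕0⊕0⊕1⊕1⊕0⊕1⊕0 = 0
s2: b2⊕b3⊕b6⊕b7⊕b10⊕b11⊕b14⊕b15 = 1⊕0⊕0⊕1⊕0⊕0⊕0⊕0 = 0
s4: b4⊕b5⊕b6⊕b7⊕b12⊕b13⊕b14⊕b15 = 0⊕0⊕0⊕1⊕1⊕1⊕0⊕0 = 1
s8: b8⊕b9⊕b10⊕b11⊕b12⊕b13⊕b14⊕b15 = 1⊕1⊕0⊕0⊕1⊕1⊕0⊕0 = 0
Syndrome (s8...s1) = 0100 → position 4.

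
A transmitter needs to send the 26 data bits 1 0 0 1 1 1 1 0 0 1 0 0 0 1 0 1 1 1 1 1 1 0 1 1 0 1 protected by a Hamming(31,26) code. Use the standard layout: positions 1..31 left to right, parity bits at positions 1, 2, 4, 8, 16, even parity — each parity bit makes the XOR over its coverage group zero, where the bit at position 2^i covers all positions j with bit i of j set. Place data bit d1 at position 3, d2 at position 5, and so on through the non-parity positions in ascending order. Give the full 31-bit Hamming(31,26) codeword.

Place data bits at non-power-of-two positions: b3=1, b5=0, b6=0, b7=1, b9=1, b10=1, b11=1, b12=0, b13=0, b14=1, b15=0, b17=0, b18=0, b19=1, b20=0, b21=1, b22=1, b23=1, b24=1, b25=1, b26=1, b27=0, b28=1, b29=1, b30=0, b31=1.
p1 = XOR of data positions {3,5,7,9,11,13,15,17,19,21,23,25,27,29,31} = 1⊕0⊕1⊕1⊕1⊕0⊕0⊕0⊕1⊕1⊕1⊕1⊕0⊕1⊕1 = 0
p2 = XOR of data positions {3,6,7,10,11,14,15,18,19,22,23,26,27,30,31} = 1⊕0⊕1⊕1⊕1⊕1⊕0⊕0⊕1⊕1⊕1⊕1⊕0⊕0⊕1 = 0
p4 = XOR of data positions {5,6,7,12,13,14,15,20,21,22,23,28,29,30,31} = 0⊕0⊕1⊕0⊕0⊕1⊕0⊕0⊕1⊕1⊕1⊕1⊕1⊕0⊕1 = 0
p8 = XOR of data positions {9,10,11,12,13,14,15,24,25,26,27,28,29,30,31} = 1⊕1⊕1⊕0⊕0⊕1⊕0⊕1⊕1⊕1⊕0⊕1⊕1⊕0⊕1 = 0
p16 = XOR of data positions {17,18,19,20,21,22,23,24,25,26,27,28,29,30,31} = 0⊕0⊕1⊕0⊕1⊕1⊕1⊕1⊕1⊕1⊕0⊕1⊕1⊕0⊕1 = 0
Codeword b1..b31 = 0010001011100100001011111101101

0010001011100100001011111101101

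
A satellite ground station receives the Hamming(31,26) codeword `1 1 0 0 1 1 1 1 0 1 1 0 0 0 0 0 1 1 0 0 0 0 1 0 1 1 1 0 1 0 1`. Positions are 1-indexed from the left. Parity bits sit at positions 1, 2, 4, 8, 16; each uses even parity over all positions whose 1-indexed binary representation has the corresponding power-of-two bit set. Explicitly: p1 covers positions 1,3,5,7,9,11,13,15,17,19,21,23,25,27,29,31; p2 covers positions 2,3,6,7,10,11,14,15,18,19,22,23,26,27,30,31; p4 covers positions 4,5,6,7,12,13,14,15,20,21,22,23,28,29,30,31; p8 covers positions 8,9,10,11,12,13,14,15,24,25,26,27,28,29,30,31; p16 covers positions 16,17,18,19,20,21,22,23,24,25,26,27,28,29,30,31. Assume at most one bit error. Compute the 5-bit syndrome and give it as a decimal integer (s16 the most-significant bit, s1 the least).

0

s1: b1⊕b3⊕b5⊕b7⊕b9⊕b11⊕b13⊕b15⊕b17⊕b19⊕b21⊕b23⊕b25⊕b27⊕b29⊕b31 = 1⊕0⊕1⊕1⊕0⊕1⊕0⊕0⊕1⊕0⊕0⊕1⊕1⊕1⊕1⊕1 = 0
s2: b2⊕b3⊕b6⊕b7⊕b10⊕b11⊕b14⊕b15⊕b18⊕b19⊕b22⊕b23⊕b26⊕b27⊕b30⊕b31 = 1⊕0⊕1⊕1⊕1⊕1⊕0⊕0⊕1⊕0⊕0⊕1⊕1⊕1⊕0⊕1 = 0
s4: b4⊕b5⊕b6⊕b7⊕b12⊕b13⊕b14⊕b15⊕b20⊕b21⊕b22⊕b23⊕b28⊕b29⊕b30⊕b31 = 0⊕1⊕1⊕1⊕0⊕0⊕0⊕0⊕0⊕0⊕0⊕1⊕0⊕1⊕0⊕1 = 0
s8: b8⊕b9⊕b10⊕b11⊕b12⊕b13⊕b14⊕b15⊕b24⊕b25⊕b26⊕b27⊕b28⊕b29⊕b30⊕b31 = 1⊕0⊕1⊕1⊕0⊕0⊕0⊕0⊕0⊕1⊕1⊕1⊕0⊕1⊕0⊕1 = 0
s16: b16⊕b17⊕b18⊕b19⊕b20⊕b21⊕b22⊕b23⊕b24⊕b25⊕b26⊕b27⊕b28⊕b29⊕b30⊕b31 = 0⊕1⊕1⊕0⊕0⊕0⊕0⊕1⊕0⊕1⊕1⊕1⊕0⊕1⊕0⊕1 = 0
Syndrome (s16...s1) = 00000 → position 0 (no error).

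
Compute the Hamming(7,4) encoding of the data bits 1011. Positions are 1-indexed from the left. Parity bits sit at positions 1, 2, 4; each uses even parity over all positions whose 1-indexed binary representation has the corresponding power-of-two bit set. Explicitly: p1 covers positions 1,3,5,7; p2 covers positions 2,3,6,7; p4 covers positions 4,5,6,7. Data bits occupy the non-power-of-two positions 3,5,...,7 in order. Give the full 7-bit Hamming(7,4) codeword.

Place data bits at non-power-of-two positions: b3=1, b5=0, b6=1, b7=1.
p1 = XOR of data positions {3,5,7} = 1⊕0⊕1 = 0
p2 = XOR of data positions {3,6,7} = 1⊕1⊕1 = 1
p4 = XOR of data positions {5,6,7} = 0⊕1⊕1 = 0
Codeword b1..b7 = 0110011

0110011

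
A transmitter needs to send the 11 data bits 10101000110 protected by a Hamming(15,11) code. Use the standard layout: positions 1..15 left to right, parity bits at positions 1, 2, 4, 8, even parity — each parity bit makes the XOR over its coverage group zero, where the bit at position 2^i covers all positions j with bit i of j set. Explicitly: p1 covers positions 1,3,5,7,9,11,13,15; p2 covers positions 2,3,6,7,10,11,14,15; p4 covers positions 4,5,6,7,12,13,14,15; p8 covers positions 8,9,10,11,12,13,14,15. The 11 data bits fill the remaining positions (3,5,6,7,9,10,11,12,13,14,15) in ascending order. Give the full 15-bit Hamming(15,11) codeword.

Place data bits at non-power-of-two positions: b3=1, b5=0, b6=1, b7=0, b9=1, b10=0, b11=0, b12=0, b13=1, b14=1, b15=0.
p1 = XOR of data positions {3,5,7,9,11,13,15} = 1⊕0⊕0⊕1⊕0⊕1⊕0 = 1
p2 = XOR of data positions {3,6,7,10,11,14,15} = 1⊕1⊕0⊕0⊕0⊕1⊕0 = 1
p4 = XOR of data positions {5,6,7,12,13,14,15} = 0⊕1⊕0⊕0⊕1⊕1⊕0 = 1
p8 = XOR of data positions {9,10,11,12,13,14,15} = 1⊕0⊕0⊕0⊕1⊕1⊕0 = 1
Codeword b1..b15 = 111101011000110

111101011000110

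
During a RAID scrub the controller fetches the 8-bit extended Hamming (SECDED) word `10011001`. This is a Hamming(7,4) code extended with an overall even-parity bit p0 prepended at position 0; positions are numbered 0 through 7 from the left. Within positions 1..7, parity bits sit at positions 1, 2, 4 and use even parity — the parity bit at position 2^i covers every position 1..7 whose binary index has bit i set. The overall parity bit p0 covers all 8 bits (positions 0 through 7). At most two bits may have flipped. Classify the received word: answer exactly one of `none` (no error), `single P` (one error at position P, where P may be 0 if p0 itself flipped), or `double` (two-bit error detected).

none

s1: b1⊕b3⊕b5⊕b7 = 0⊕1⊕0⊕1 = 0
s2: b2⊕b3⊕b6⊕b7 = 0⊕1⊕0⊕1 = 0
s4: b4⊕b5⊕b6⊕b7 = 1⊕0⊕0⊕1 = 0
Syndrome (s4...s1) = 000 → position 0 (no error).
Overall parity (XOR of all 8 bits, including p0): 1⊕0⊕0⊕1⊕1⊕0⊕0⊕1 = 0
Overall=0, syndrome position=0 → no error.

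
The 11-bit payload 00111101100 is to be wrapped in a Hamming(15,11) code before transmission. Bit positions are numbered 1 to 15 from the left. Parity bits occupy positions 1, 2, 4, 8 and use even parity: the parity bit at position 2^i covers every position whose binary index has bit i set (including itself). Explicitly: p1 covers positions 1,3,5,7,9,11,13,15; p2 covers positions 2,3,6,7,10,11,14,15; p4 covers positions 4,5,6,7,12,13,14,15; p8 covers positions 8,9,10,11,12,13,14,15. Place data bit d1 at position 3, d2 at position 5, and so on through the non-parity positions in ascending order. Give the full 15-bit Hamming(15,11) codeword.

110001101101100

Place data bits at non-power-of-two positions: b3=0, b5=0, b6=1, b7=1, b9=1, b10=1, b11=0, b12=1, b13=1, b14=0, b15=0.
p1 = XOR of data positions {3,5,7,9,11,13,15} = 0⊕0⊕1⊕1⊕0⊕1⊕0 = 1
p2 = XOR of data positions {3,6,7,10,11,14,15} = 0⊕1⊕1⊕1⊕0⊕0⊕0 = 1
p4 = XOR of data positions {5,6,7,12,13,14,15} = 0⊕1⊕1⊕1⊕1⊕0⊕0 = 0
p8 = XOR of data positions {9,10,11,12,13,14,15} = 1⊕1⊕0⊕1⊕1⊕0⊕0 = 0
Codeword b1..b15 = 110001101101100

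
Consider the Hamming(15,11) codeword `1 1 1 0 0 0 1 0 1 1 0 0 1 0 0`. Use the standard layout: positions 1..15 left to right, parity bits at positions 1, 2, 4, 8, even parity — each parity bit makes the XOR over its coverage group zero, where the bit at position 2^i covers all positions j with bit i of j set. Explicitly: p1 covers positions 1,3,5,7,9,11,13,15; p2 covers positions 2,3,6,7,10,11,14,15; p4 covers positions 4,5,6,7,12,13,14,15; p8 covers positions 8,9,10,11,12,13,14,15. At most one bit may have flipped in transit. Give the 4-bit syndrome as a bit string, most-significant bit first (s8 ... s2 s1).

1001

s1: b1⊕b3⊕b5⊕b7⊕b9⊕b11⊕b13⊕b15 = 1⊕1⊕0⊕1⊕1⊕0⊕1⊕0 = 1
s2: b2⊕b3⊕b6⊕b7⊕b10⊕b11⊕b14⊕b15 = 1⊕1⊕0⊕1⊕1⊕0⊕0⊕0 = 0
s4: b4⊕b5⊕b6⊕b7⊕b12⊕b13⊕b14⊕b15 = 0⊕0⊕0⊕1⊕0⊕1⊕0⊕0 = 0
s8: b8⊕b9⊕b10⊕b11⊕b12⊕b13⊕b14⊕b15 = 0⊕1⊕1⊕0⊕0⊕1⊕0⊕0 = 1
Syndrome (s8...s1) = 1001 → position 9.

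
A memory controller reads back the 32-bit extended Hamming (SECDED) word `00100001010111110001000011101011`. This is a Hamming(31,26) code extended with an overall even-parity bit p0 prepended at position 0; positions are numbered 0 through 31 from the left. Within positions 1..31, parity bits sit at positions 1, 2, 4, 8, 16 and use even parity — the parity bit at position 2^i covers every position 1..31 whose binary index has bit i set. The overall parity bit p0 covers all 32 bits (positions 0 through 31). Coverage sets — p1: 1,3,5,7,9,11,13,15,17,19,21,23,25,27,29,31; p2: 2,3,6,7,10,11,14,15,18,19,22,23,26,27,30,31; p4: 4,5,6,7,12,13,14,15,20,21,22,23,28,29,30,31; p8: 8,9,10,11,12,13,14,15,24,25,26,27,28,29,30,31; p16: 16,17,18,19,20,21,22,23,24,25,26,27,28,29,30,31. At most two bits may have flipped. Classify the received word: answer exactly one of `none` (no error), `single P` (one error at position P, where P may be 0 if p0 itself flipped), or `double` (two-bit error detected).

single 18

s1: b1⊕b3⊕b5⊕b7⊕b9⊕b11⊕b13⊕b15⊕b17⊕b19⊕b21⊕b23⊕b25⊕b27⊕b29⊕b31 = 0⊕0⊕0⊕1⊕1⊕1⊕1⊕1⊕0⊕1⊕0⊕0⊕1⊕0⊕0⊕1 = 0
s2: b2⊕b3⊕b6⊕b7⊕b10⊕b11⊕b14⊕b15⊕b18⊕b19⊕b22⊕b23⊕b26⊕b27⊕b30⊕b31 = 1⊕0⊕0⊕1⊕0⊕1⊕1⊕1⊕0⊕1⊕0⊕0⊕1⊕0⊕1⊕1 = 1
s4: b4⊕b5⊕b6⊕b7⊕b12⊕b13⊕b14⊕b15⊕b20⊕b21⊕b22⊕b23⊕b28⊕b29⊕b30⊕b31 = 0⊕0⊕0⊕1⊕1⊕1⊕1⊕1⊕0⊕0⊕0⊕0⊕1⊕0⊕1⊕1 = 0
s8: b8⊕b9⊕b10⊕b11⊕b12⊕b13⊕b14⊕b15⊕b24⊕b25⊕b26⊕b27⊕b28⊕b29⊕b30⊕b31 = 0⊕1⊕0⊕1⊕1⊕1⊕1⊕1⊕1⊕1⊕1⊕0⊕1⊕0⊕1⊕1 = 0
s16: b16⊕b17⊕b18⊕b19⊕b20⊕b21⊕b22⊕b23⊕b24⊕b25⊕b26⊕b27⊕b28⊕b29⊕b30⊕b31 = 0⊕0⊕0⊕1⊕0⊕0⊕0⊕0⊕1⊕1⊕1⊕0⊕1⊕0⊕1⊕1 = 1
Syndrome (s16...s1) = 10010 → position 18.
Overall parity (XOR of all 32 bits, including p0): 0⊕0⊕1⊕0⊕0⊕0⊕0⊕1⊕0⊕1⊕0⊕1⊕1⊕1⊕1⊕1⊕0⊕0⊕0⊕1⊕0⊕0⊕0⊕0⊕1⊕1⊕1⊕0⊕1⊕0⊕1⊕1 = 1
Overall=1, syndrome position=18 → single-bit error at position 18.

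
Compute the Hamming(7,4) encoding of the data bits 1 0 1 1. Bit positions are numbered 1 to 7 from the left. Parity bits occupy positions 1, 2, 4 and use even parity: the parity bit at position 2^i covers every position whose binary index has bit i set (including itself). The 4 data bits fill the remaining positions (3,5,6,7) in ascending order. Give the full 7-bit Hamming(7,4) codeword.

Place data bits at non-power-of-two positions: b3=1, b5=0, b6=1, b7=1.
p1 = XOR of data positions {3,5,7} = 1⊕0⊕1 = 0
p2 = XOR of data positions {3,6,7} = 1⊕1⊕1 = 1
p4 = XOR of data positions {5,6,7} = 0⊕1⊕1 = 0
Codeword b1..b7 = 0110011

0110011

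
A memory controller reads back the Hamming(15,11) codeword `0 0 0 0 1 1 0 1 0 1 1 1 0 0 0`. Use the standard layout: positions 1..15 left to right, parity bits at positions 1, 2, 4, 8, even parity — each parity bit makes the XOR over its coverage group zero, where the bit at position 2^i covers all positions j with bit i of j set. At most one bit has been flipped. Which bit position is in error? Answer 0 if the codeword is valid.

6

s1: b1⊕b3⊕b5⊕b7⊕b9⊕b11⊕b13⊕b15 = 0⊕0⊕1⊕0⊕0⊕1⊕0⊕0 = 0
s2: b2⊕b3⊕b6⊕b7⊕b10⊕b11⊕b14⊕b15 = 0⊕0⊕1⊕0⊕1⊕1⊕0⊕0 = 1
s4: b4⊕b5⊕b6⊕b7⊕b12⊕b13⊕b14⊕b15 = 0⊕1⊕1⊕0⊕1⊕0⊕0⊕0 = 1
s8: b8⊕b9⊕b10⊕b11⊕b12⊕b13⊕b14⊕b15 = 1⊕0⊕1⊕1⊕1⊕0⊕0⊕0 = 0
Syndrome (s8...s1) = 0110 → position 6.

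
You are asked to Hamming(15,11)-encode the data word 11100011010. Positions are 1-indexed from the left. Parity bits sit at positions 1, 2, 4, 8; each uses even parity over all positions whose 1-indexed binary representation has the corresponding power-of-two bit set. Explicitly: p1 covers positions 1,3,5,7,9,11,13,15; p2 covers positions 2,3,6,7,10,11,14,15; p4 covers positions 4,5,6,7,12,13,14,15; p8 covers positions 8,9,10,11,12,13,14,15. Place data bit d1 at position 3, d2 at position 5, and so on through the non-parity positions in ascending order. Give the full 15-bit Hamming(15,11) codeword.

Place data bits at non-power-of-two positions: b3=1, b5=1, b6=1, b7=0, b9=0, b10=0, b11=1, b12=1, b13=0, b14=1, b15=0.
p1 = XOR of data positions {3,5,7,9,11,13,15} = 1⊕1⊕0⊕0⊕1⊕0⊕0 = 1
p2 = XOR of data positions {3,6,7,10,11,14,15} = 1⊕1⊕0⊕0⊕1⊕1⊕0 = 0
p4 = XOR of data positions {5,6,7,12,13,14,15} = 1⊕1⊕0⊕1⊕0⊕1⊕0 = 0
p8 = XOR of data positions {9,10,11,12,13,14,15} = 0⊕0⊕1⊕1⊕0⊕1⊕0 = 1
Codeword b1..b15 = 101011010011010

101011010011010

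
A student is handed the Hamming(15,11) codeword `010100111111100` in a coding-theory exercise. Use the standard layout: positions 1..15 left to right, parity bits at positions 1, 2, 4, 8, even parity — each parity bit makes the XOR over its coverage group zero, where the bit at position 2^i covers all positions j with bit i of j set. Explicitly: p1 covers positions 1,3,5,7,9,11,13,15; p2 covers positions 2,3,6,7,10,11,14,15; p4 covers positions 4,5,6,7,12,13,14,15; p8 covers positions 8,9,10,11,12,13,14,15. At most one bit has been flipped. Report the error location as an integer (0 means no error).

0

s1: b1⊕b3⊕b5⊕b7⊕b9⊕b11⊕b13⊕b15 = 0⊕0⊕0⊕1⊕1⊕1⊕1⊕0 = 0
s2: b2⊕b3⊕b6⊕b7⊕b10⊕b11⊕b14⊕b15 = 1⊕0⊕0⊕1⊕1⊕1⊕0⊕0 = 0
s4: b4⊕b5⊕b6⊕b7⊕b12⊕b13⊕b14⊕b15 = 1⊕0⊕0⊕1⊕1⊕1⊕0⊕0 = 0
s8: b8⊕b9⊕b10⊕b11⊕b12⊕b13⊕b14⊕b15 = 1⊕1⊕1⊕1⊕1⊕1⊕0⊕0 = 0
Syndrome (s8...s1) = 0000 → position 0 (no error).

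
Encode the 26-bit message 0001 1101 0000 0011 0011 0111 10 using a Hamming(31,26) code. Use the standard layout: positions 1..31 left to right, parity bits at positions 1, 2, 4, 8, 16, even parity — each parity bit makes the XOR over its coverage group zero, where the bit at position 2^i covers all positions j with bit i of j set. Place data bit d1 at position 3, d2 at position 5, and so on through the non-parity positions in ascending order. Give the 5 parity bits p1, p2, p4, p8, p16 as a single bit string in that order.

00110

Place data bits at non-power-of-two positions: b3=0, b5=0, b6=0, b7=1, b9=1, b10=1, b11=0, b12=1, b13=0, b14=0, b15=0, b17=0, b18=0, b19=0, b20=1, b21=1, b22=0, b23=0, b24=1, b25=1, b26=0, b27=1, b28=1, b29=1, b30=1, b31=0.
p1 = XOR of data positions {3,5,7,9,11,13,15,17,19,21,23,25,27,29,31} = 0⊕0⊕1⊕1⊕0⊕0⊕0⊕0⊕0⊕1⊕0⊕1⊕1⊕1⊕0 = 0
p2 = XOR of data positions {3,6,7,10,11,14,15,18,19,22,23,26,27,30,31} = 0⊕0⊕1⊕1⊕0⊕0⊕0⊕0⊕0⊕0⊕0⊕0⊕1⊕1⊕0 = 0
p4 = XOR of data positions {5,6,7,12,13,14,15,20,21,22,23,28,29,30,31} = 0⊕0⊕1⊕1⊕0⊕0⊕0⊕1⊕1⊕0⊕0⊕1⊕1⊕1⊕0 = 1
p8 = XOR of data positions {9,10,11,12,13,14,15,24,25,26,27,28,29,30,31} = 1⊕1⊕0⊕1⊕0⊕0⊕0⊕1⊕1⊕0⊕1⊕1⊕1⊕1⊕0 = 1
p16 = XOR of data positions {17,18,19,20,21,22,23,24,25,26,27,28,29,30,31} = 0⊕0⊕0⊕1⊕1⊕0⊕0⊕1⊕1⊕0⊕1⊕1⊕1⊕1⊕0 = 0
Parity bits p1,p2,p4,p8,p16 = 00110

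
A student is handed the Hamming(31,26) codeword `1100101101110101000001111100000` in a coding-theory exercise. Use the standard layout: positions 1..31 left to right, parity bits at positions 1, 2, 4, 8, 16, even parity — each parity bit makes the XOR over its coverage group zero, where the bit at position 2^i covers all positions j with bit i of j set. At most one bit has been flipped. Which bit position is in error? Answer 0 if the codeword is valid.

s1: b1⊕b3⊕b5⊕b7⊕b9⊕b11⊕b13⊕b15⊕b17⊕b19⊕b21⊕b23⊕b25⊕b27⊕b29⊕b31 = 1⊕0⊕1⊕1⊕0⊕1⊕0⊕0⊕0⊕0⊕0⊕1⊕1⊕0⊕0⊕0 = 0
s2: b2⊕b3⊕b6⊕b7⊕b10⊕b11⊕b14⊕b15⊕b18⊕b19⊕b22⊕b23⊕b26⊕b27⊕b30⊕b31 = 1⊕0⊕0⊕1⊕1⊕1⊕1⊕0⊕0⊕0⊕1⊕1⊕1⊕0⊕0⊕0 = 0
s4: b4⊕b5⊕b6⊕b7⊕b12⊕b13⊕b14⊕b15⊕b20⊕b21⊕b22⊕b23⊕b28⊕b29⊕b30⊕b31 = 0⊕1⊕0⊕1⊕1⊕0⊕1⊕0⊕0⊕0⊕1⊕1⊕0⊕0⊕0⊕0 = 0
s8: b8⊕b9⊕b10⊕b11⊕b12⊕b13⊕b14⊕b15⊕b24⊕b25⊕b26⊕b27⊕b28⊕b29⊕b30⊕b31 = 1⊕0⊕1⊕1⊕1⊕0⊕1⊕0⊕1⊕1⊕1⊕0⊕0⊕0⊕0⊕0 = 0
s16: b16⊕b17⊕b18⊕b19⊕b20⊕b21⊕b22⊕b23⊕b24⊕b25⊕b26⊕b27⊕b28⊕b29⊕b30⊕b31 = 1⊕0⊕0⊕0⊕0⊕0⊕1⊕1⊕1⊕1⊕1⊕0⊕0⊕0⊕0⊕0 = 0
Syndrome (s16...s1) = 00000 → position 0 (no error).

0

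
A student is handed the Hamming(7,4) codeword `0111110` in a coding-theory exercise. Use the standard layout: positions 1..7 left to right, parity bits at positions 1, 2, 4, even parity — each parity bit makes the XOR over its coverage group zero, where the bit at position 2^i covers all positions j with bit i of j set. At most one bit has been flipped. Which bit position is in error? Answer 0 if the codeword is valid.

s1: b1⊕b3⊕b5⊕b7 = 0⊕1⊕1⊕0 = 0
s2: b2⊕b3⊕b6⊕b7 = 1⊕1⊕1⊕0 = 1
s4: b4⊕b5⊕b6⊕b7 = 1⊕1⊕1⊕0 = 1
Syndrome (s4...s1) = 110 → position 6.

6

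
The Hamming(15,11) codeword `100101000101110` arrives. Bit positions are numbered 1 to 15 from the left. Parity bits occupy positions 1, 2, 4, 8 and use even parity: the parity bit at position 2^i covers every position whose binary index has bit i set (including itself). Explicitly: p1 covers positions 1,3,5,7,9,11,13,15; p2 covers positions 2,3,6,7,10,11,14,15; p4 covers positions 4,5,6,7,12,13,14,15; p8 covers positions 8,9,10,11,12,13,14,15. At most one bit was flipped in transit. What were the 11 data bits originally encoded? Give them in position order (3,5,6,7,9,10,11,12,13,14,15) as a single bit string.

00000101110

s1: b1⊕b3⊕b5⊕b7⊕b9⊕b11⊕b13⊕b15 = 1⊕0⊕0⊕0⊕0⊕0⊕1⊕0 = 0
s2: b2⊕b3⊕b6⊕b7⊕b10⊕b11⊕b14⊕b15 = 0⊕0⊕1⊕0⊕1⊕0⊕1⊕0 = 1
s4: b4⊕b5⊕b6⊕b7⊕b12⊕b13⊕b14⊕b15 = 1⊕0⊕1⊕0⊕1⊕1⊕1⊕0 = 1
s8: b8⊕b9⊕b10⊕b11⊕b12⊕b13⊕b14⊕b15 = 0⊕0⊕1⊕0⊕1⊕1⊕1⊕0 = 0
Syndrome (s8...s1) = 0110 → position 6.
Flip bit 6: corrected codeword = 100100000101110
Data bits at positions 3,5,6,7,9,10,11,12,13,14,15: 00000101110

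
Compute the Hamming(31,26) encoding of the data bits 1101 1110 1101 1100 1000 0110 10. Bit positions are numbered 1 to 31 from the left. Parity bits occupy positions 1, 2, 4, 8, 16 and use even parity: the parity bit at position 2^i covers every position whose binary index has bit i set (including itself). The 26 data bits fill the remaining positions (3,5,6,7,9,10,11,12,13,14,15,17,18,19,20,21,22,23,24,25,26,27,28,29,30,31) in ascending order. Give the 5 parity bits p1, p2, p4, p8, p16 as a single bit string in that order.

10101

Place data bits at non-power-of-two positions: b3=1, b5=1, b6=0, b7=1, b9=1, b10=1, b11=1, b12=0, b13=1, b14=1, b15=0, b17=1, b18=1, b19=1, b20=0, b21=0, b22=1, b23=0, b24=0, b25=0, b26=0, b27=1, b28=1, b29=0, b30=1, b31=0.
p1 = XOR of data positions {3,5,7,9,11,13,15,17,19,21,23,25,27,29,31} = 1⊕1⊕1⊕1⊕1⊕1⊕0⊕1⊕1⊕0⊕0⊕0⊕1⊕0⊕0 = 1
p2 = XOR of data positions {3,6,7,10,11,14,15,18,19,22,23,26,27,30,31} = 1⊕0⊕1⊕1⊕1⊕1⊕0⊕1⊕1⊕1⊕0⊕0⊕1⊕1⊕0 = 0
p4 = XOR of data positions {5,6,7,12,13,14,15,20,21,22,23,28,29,30,31} = 1⊕0⊕1⊕0⊕1⊕1⊕0⊕0⊕0⊕1⊕0⊕1⊕0⊕1⊕0 = 1
p8 = XOR of data positions {9,10,11,12,13,14,15,24,25,26,27,28,29,30,31} = 1⊕1⊕1⊕0⊕1⊕1⊕0⊕0⊕0⊕0⊕1⊕1⊕0⊕1⊕0 = 0
p16 = XOR of data positions {17,18,19,20,21,22,23,24,25,26,27,28,29,30,31} = 1⊕1⊕1⊕0⊕0⊕1⊕0⊕0⊕0⊕0⊕1⊕1⊕0⊕1⊕0 = 1
Parity bits p1,p2,p4,p8,p16 = 10101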